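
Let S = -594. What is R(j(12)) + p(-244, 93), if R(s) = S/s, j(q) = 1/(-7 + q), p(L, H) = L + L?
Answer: -3458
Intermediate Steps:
p(L, H) = 2*L
R(s) = -594/s
R(j(12)) + p(-244, 93) = -594/(1/(-7 + 12)) + 2*(-244) = -594/(1/5) - 488 = -594/⅕ - 488 = -594*5 - 488 = -2970 - 488 = -3458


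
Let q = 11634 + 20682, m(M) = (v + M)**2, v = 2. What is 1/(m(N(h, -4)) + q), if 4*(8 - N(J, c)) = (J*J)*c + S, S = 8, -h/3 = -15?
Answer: 1/4165405 ≈ 2.4007e-7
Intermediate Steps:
h = 45 (h = -3*(-15) = 45)
N(J, c) = 6 - c*J**2/4 (N(J, c) = 8 - ((J*J)*c + 8)/4 = 8 - (J**2*c + 8)/4 = 8 - (c*J**2 + 8)/4 = 8 - (8 + c*J**2)/4 = 8 + (-2 - c*J**2/4) = 6 - c*J**2/4)
m(M) = (2 + M)**2
q = 32316
1/(m(N(h, -4)) + q) = 1/((2 + (6 - 1/4*(-4)*45**2))**2 + 32316) = 1/((2 + (6 - 1/4*(-4)*2025))**2 + 32316) = 1/((2 + (6 + 2025))**2 + 32316) = 1/((2 + 2031)**2 + 32316) = 1/(2033**2 + 32316) = 1/(4133089 + 32316) = 1/4165405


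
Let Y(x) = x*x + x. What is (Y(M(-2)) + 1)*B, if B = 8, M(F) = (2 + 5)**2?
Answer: 19608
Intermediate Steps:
M(F) = 49 (M(F) = 7**2 = 49)
Y(x) = x + x**2 (Y(x) = x**2 + x = x + x**2)
(Y(M(-2)) + 1)*B = (49*(1 + 49) + 1)*8 = (49*50 + 1)*8 = (2450 + 1)*8 = 2451*8 = 19608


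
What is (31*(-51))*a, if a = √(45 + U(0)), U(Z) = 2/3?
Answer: -527*√411 ≈ -10684.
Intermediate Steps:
U(Z) = ⅔ (U(Z) = 2*(⅓) = ⅔)
a = √411/3 (a = √(45 + ⅔) = √(137/3) = √411/3 ≈ 6.7577)
(31*(-51))*a = (31*(-51))*(√411/3) = -527*√411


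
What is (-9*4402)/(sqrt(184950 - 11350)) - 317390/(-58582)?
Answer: 9335/1723 - 639*sqrt(434)/140 ≈ -89.668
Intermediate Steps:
(-9*4402)/(sqrt(184950 - 11350)) - 317390/(-58582) = -39618*sqrt(434)/8680 - 317390*(-1/58582) = -39618*sqrt(434)/8680 + 9335/1723 = -639*sqrt(434)/140 + 9335/1723 = 9335/1723 - 639*sqrt(434)/140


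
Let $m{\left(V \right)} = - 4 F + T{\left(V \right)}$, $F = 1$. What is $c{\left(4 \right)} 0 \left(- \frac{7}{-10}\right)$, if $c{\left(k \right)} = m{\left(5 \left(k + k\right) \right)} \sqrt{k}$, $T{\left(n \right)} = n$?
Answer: $0$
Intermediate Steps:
$m{\left(V \right)} = -4 + V$ ($m{\left(V \right)} = \left(-4\right) 1 + V = -4 + V$)
$c{\left(k \right)} = \sqrt{k} \left(-4 + 10 k\right)$ ($c{\left(k \right)} = \left(-4 + 5 \left(k + k\right)\right) \sqrt{k} = \left(-4 + 5 \cdot 2 k\right) \sqrt{k} = \left(-4 + 10 k\right) \sqrt{k} = \sqrt{k} \left(-4 + 10 k\right)$)
$c{\left(4 \right)} 0 \left(- \frac{7}{-10}\right) = \sqrt{4} \left(-4 + 10 \cdot 4\right) 0 \left(- \frac{7}{-10}\right) = 2 \left(-4 + 40\right) 0 \left(\left(-7\right) \left(- \frac{1}{10}\right)\right) = 2 \cdot 36 \cdot 0 \cdot \frac{7}{10} = 72 \cdot 0 \cdot \frac{7}{10} = 0 \cdot \frac{7}{10} = 0$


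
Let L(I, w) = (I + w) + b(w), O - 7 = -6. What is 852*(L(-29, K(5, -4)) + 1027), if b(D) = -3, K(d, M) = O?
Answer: 848592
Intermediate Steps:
O = 1 (O = 7 - 6 = 1)
K(d, M) = 1
L(I, w) = -3 + I + w (L(I, w) = (I + w) - 3 = -3 + I + w)
852*(L(-29, K(5, -4)) + 1027) = 852*((-3 - 29 + 1) + 1027) = 852*(-31 + 1027) = 852*996 = 848592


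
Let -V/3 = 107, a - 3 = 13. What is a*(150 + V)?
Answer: -2736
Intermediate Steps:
a = 16 (a = 3 + 13 = 16)
V = -321 (V = -3*107 = -321)
a*(150 + V) = 16*(150 - 321) = 16*(-171) = -2736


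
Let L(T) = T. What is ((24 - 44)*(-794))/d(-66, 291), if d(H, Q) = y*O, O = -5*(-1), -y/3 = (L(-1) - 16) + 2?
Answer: 3176/45 ≈ 70.578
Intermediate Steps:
y = 45 (y = -3*((-1 - 16) + 2) = -3*(-17 + 2) = -3*(-15) = 45)
O = 5
d(H, Q) = 225 (d(H, Q) = 45*5 = 225)
((24 - 44)*(-794))/d(-66, 291) = ((24 - 44)*(-794))/225 = -20*(-794)*(1/225) = 15880*(1/225) = 3176/45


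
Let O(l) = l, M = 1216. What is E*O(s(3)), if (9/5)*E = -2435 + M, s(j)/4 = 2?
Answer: -48760/9 ≈ -5417.8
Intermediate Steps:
s(j) = 8 (s(j) = 4*2 = 8)
E = -6095/9 (E = 5*(-2435 + 1216)/9 = (5/9)*(-1219) = -6095/9 ≈ -677.22)
E*O(s(3)) = -6095/9*8 = -48760/9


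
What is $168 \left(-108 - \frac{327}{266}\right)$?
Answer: $- \frac{348660}{19} \approx -18351.0$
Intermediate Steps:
$168 \left(-108 - \frac{327}{266}\right) = 168 \left(- \frac{29055}{266}\right) = - \frac{348660}{19}$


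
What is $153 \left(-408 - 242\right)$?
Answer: $-99450$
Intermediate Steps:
$153 \left(-408 - 242\right) = 153 \left(-650\right) = -99450$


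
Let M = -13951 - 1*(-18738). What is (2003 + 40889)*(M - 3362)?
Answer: 61121100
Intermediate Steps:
M = 4787 (M = -13951 + 18738 = 4787)
(2003 + 40889)*(M - 3362) = (2003 + 40889)*(4787 - 3362) = 42892*1425 = 61121100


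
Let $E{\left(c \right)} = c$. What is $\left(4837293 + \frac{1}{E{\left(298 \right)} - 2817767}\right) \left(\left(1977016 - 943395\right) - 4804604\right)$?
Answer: $- \frac{51394437210617521928}{2817469} \approx -1.8241 \cdot 10^{13}$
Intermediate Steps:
$\left(4837293 + \frac{1}{E{\left(298 \right)} - 2817767}\right) \left(\left(1977016 - 943395\right) - 4804604\right) = \left(4837293 + \frac{1}{298 - 2817767}\right) \left(\left(1977016 - 943395\right) - 4804604\right) = \left(4837293 + \frac{1}{-2817469}\right) \left(1033621 - 4804604\right) = \left(4837293 - \frac{1}{2817469}\right) \left(-3770983\right) = \frac{13628923071416}{2817469} \left(-3770983\right) = - \frac{51394437210617521928}{2817469}$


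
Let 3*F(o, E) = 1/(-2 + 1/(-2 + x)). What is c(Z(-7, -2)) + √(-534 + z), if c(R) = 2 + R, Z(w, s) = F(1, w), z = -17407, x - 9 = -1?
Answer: 20/11 + I*√17941 ≈ 1.8182 + 133.94*I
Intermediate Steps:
x = 8 (x = 9 - 1 = 8)
F(o, E) = -2/11 (F(o, E) = 1/(3*(-2 + 1/(-2 + 8))) = 1/(3*(-2 + 1/6)) = 1/(3*(-2 + ⅙)) = 1/(3*(-11/6)) = (⅓)*(-6/11) = -2/11)
Z(w, s) = -2/11
c(Z(-7, -2)) + √(-534 + z) = (2 - 2/11) + √(-534 - 17407) = 20/11 + √(-17941) = 20/11 + I*√17941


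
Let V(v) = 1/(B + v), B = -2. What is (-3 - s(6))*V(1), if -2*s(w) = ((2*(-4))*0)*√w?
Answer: 3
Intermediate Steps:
V(v) = 1/(-2 + v)
s(w) = 0 (s(w) = -(2*(-4))*0*√w/2 = -(-8*0)*√w/2 = -0*√w = -½*0 = 0)
(-3 - s(6))*V(1) = (-3 - 1*0)/(-2 + 1) = (-3 + 0)/(-1) = -3*(-1) = 3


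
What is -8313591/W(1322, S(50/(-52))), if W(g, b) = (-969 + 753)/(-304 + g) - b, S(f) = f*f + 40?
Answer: 2860573645644/14154493 ≈ 2.0210e+5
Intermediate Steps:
S(f) = 40 + f**2 (S(f) = f**2 + 40 = 40 + f**2)
W(g, b) = -b - 216/(-304 + g) (W(g, b) = -216/(-304 + g) - b = -b - 216/(-304 + g))
-8313591/W(1322, S(50/(-52))) = -8313591*(-304 + 1322)/(-216 + 304*(40 + (50/(-52))**2) - 1*(40 + (50/(-52))**2)*1322) = -8313591*1018/(-216 + 304*(40 + (50*(-1/52))**2) - 1*(40 + (50*(-1/52))**2)*1322) = -8313591*1018/(-216 + 304*(40 + (-25/26)**2) - 1*(40 + (-25/26)**2)*1322) = -8313591*1018/(-216 + 304*(40 + 625/676) - 1*(40 + 625/676)*1322) = -8313591*1018/(-216 + 304*(27665/676) - 1*27665/676*1322) = -8313591*1018/(-216 + 2102540/169 - 18286565/338) = -8313591/((1/1018)*(-14154493/338)) = -8313591/(-14154493/344084) = -8313591*(-344084/14154493) = 2860573645644/14154493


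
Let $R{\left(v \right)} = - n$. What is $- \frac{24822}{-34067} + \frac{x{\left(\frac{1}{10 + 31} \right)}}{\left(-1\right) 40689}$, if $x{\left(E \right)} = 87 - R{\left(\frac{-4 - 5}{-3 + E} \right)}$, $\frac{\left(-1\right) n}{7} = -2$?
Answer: $\frac{91503781}{126013833} \approx 0.72614$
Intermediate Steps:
$n = 14$ ($n = \left(-7\right) \left(-2\right) = 14$)
$R{\left(v \right)} = -14$ ($R{\left(v \right)} = \left(-1\right) 14 = -14$)
$x{\left(E \right)} = 101$ ($x{\left(E \right)} = 87 - -14 = 87 + 14 = 101$)
$- \frac{24822}{-34067} + \frac{x{\left(\frac{1}{10 + 31} \right)}}{\left(-1\right) 40689} = - \frac{24822}{-34067} + \frac{101}{\left(-1\right) 40689} = \left(-24822\right) \left(- \frac{1}{34067}\right) + \frac{101}{-40689} = \frac{24822}{34067} + 101 \left(- \frac{1}{40689}\right) = \frac{24822}{34067} - \frac{101}{40689} = \frac{91503781}{126013833}$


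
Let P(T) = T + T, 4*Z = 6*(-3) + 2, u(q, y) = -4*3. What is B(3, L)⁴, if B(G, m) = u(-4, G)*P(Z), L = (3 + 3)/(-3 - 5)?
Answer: 84934656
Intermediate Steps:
u(q, y) = -12
Z = -4 (Z = (6*(-3) + 2)/4 = (-18 + 2)/4 = (¼)*(-16) = -4)
P(T) = 2*T
L = -¾ (L = 6/(-8) = 6*(-⅛) = -¾ ≈ -0.75000)
B(G, m) = 96 (B(G, m) = -24*(-4) = -12*(-8) = 96)
B(3, L)⁴ = 96⁴ = 84934656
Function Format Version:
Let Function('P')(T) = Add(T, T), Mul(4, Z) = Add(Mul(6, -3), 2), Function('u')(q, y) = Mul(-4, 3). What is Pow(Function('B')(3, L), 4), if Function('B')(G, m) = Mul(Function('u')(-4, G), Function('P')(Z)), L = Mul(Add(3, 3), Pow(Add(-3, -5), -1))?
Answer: 84934656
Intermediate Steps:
Function('u')(q, y) = -12
Z = -4 (Z = Mul(Rational(1, 4), Add(Mul(6, -3), 2)) = Mul(Rational(1, 4), Add(-18, 2)) = Mul(Rational(1, 4), -16) = -4)
Function('P')(T) = Mul(2, T)
L = Rational(-3, 4) (L = Mul(6, Pow(-8, -1)) = Mul(6, Rational(-1, 8)) = Rational(-3, 4) ≈ -0.75000)
Function('B')(G, m) = 96 (Function('B')(G, m) = Mul(-12, Mul(2, -4)) = Mul(-12, -8) = 96)
Pow(Function('B')(3, L), 4) = Pow(96, 4) = 84934656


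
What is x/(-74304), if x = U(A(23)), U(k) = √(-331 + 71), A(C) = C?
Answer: -I*√65/37152 ≈ -0.00021701*I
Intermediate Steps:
U(k) = 2*I*√65 (U(k) = √(-260) = 2*I*√65)
x = 2*I*√65 ≈ 16.125*I
x/(-74304) = (2*I*√65)/(-74304) = (2*I*√65)*(-1/74304) = -I*√65/37152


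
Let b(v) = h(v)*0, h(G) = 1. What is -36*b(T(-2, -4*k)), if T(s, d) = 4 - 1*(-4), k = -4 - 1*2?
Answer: 0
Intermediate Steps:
k = -6 (k = -4 - 2 = -6)
T(s, d) = 8 (T(s, d) = 4 + 4 = 8)
b(v) = 0 (b(v) = 1*0 = 0)
-36*b(T(-2, -4*k)) = -36*0 = 0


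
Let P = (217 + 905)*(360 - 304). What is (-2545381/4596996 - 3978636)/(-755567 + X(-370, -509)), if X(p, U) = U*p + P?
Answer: 18289776322837/2318747767380 ≈ 7.8878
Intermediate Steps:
P = 62832 (P = 1122*56 = 62832)
X(p, U) = 62832 + U*p (X(p, U) = U*p + 62832 = 62832 + U*p)
(-2545381/4596996 - 3978636)/(-755567 + X(-370, -509)) = (-2545381/4596996 - 3978636)/(-755567 + (62832 - 509*(-370))) = (-2545381*1/4596996 - 3978636)/(-755567 + (62832 + 188330)) = (-2545381/4596996 - 3978636)/(-755567 + 251162) = -18289776322837/4596996/(-504405) = -18289776322837/4596996*(-1/504405) = 18289776322837/2318747767380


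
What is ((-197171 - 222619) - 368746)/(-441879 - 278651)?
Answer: 394268/360265 ≈ 1.0944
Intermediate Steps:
((-197171 - 222619) - 368746)/(-441879 - 278651) = (-419790 - 368746)/(-720530) = -788536*(-1/720530) = 394268/360265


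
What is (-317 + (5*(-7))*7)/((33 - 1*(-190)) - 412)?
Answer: 562/189 ≈ 2.9735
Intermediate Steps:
(-317 + (5*(-7))*7)/((33 - 1*(-190)) - 412) = (-317 - 35*7)/((33 + 190) - 412) = (-317 - 245)/(223 - 412) = -562/(-189) = -562*(-1/189) = 562/189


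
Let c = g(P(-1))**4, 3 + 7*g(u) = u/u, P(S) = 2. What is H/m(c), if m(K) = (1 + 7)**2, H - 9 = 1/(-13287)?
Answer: 59791/425184 ≈ 0.14062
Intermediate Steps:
g(u) = -2/7 (g(u) = -3/7 + (u/u)/7 = -3/7 + (1/7)*1 = -3/7 + 1/7 = -2/7)
H = 119582/13287 (H = 9 + 1/(-13287) = 9 - 1/13287 = 119582/13287 ≈ 8.9999)
c = 16/2401 (c = (-2/7)**4 = 16/2401 ≈ 0.0066639)
m(K) = 64 (m(K) = 8**2 = 64)
H/m(c) = (119582/13287)/64 = (119582/13287)*(1/64) = 59791/425184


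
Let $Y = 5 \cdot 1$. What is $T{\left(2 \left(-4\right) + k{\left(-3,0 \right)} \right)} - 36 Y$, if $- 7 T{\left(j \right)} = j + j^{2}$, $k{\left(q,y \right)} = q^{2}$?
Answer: $- \frac{1262}{7} \approx -180.29$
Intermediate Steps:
$T{\left(j \right)} = - \frac{j}{7} - \frac{j^{2}}{7}$ ($T{\left(j \right)} = - \frac{j + j^{2}}{7} = - \frac{j}{7} - \frac{j^{2}}{7}$)
$Y = 5$
$T{\left(2 \left(-4\right) + k{\left(-3,0 \right)} \right)} - 36 Y = - \frac{\left(2 \left(-4\right) + \left(-3\right)^{2}\right) \left(1 + \left(2 \left(-4\right) + \left(-3\right)^{2}\right)\right)}{7} - 180 = - \frac{\left(-8 + 9\right) \left(1 + \left(-8 + 9\right)\right)}{7} - 180 = \left(- \frac{1}{7}\right) 1 \left(1 + 1\right) - 180 = \left(- \frac{1}{7}\right) 1 \cdot 2 - 180 = - \frac{2}{7} - 180 = - \frac{1262}{7}$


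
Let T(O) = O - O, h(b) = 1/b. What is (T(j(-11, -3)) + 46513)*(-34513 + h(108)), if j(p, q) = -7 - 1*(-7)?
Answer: -173372695739/108 ≈ -1.6053e+9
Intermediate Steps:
j(p, q) = 0 (j(p, q) = -7 + 7 = 0)
T(O) = 0
(T(j(-11, -3)) + 46513)*(-34513 + h(108)) = (0 + 46513)*(-34513 + 1/108) = 46513*(-34513 + 1/108) = 46513*(-3727403/108) = -173372695739/108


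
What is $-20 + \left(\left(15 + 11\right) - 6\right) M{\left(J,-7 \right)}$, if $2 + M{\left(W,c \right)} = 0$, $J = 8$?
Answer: $-60$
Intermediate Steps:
$M{\left(W,c \right)} = -2$ ($M{\left(W,c \right)} = -2 + 0 = -2$)
$-20 + \left(\left(15 + 11\right) - 6\right) M{\left(J,-7 \right)} = -20 + \left(\left(15 + 11\right) - 6\right) \left(-2\right) = -20 + \left(26 - 6\right) \left(-2\right) = -20 + 20 \left(-2\right) = -20 - 40 = -60$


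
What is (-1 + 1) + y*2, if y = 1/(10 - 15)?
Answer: -⅖ ≈ -0.40000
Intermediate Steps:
y = -⅕ (y = 1/(-5) = -⅕ ≈ -0.20000)
(-1 + 1) + y*2 = (-1 + 1) - ⅕*2 = 0 - ⅖ = -⅖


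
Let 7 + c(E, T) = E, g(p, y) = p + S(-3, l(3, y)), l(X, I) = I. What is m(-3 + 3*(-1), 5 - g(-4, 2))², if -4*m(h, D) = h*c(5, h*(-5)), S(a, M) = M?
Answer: 9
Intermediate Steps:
g(p, y) = p + y
c(E, T) = -7 + E
m(h, D) = h/2 (m(h, D) = -h*(-7 + 5)/4 = -h*(-2)/4 = -(-1)*h/2 = h/2)
m(-3 + 3*(-1), 5 - g(-4, 2))² = ((-3 + 3*(-1))/2)² = ((-3 - 3)/2)² = ((½)*(-6))² = (-3)² = 9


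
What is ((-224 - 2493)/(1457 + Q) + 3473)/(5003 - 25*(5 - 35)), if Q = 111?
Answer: 5442947/9020704 ≈ 0.60338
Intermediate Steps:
((-224 - 2493)/(1457 + Q) + 3473)/(5003 - 25*(5 - 35)) = ((-224 - 2493)/(1457 + 111) + 3473)/(5003 - 25*(5 - 35)) = (-2717/1568 + 3473)/(5003 - 25*(-30)) = (-2717*1/1568 + 3473)/(5003 + 750) = (-2717/1568 + 3473)/5753 = (5442947/1568)*(1/5753) = 5442947/9020704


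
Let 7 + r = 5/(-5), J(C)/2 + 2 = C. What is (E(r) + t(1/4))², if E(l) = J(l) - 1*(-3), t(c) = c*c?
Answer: 73441/256 ≈ 286.88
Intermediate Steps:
J(C) = -4 + 2*C
t(c) = c²
r = -8 (r = -7 + 5/(-5) = -7 + 5*(-⅕) = -7 - 1 = -8)
E(l) = -1 + 2*l (E(l) = (-4 + 2*l) - 1*(-3) = (-4 + 2*l) + 3 = -1 + 2*l)
(E(r) + t(1/4))² = ((-1 + 2*(-8)) + (1/4)²)² = ((-1 - 16) + (¼)²)² = (-17 + 1/16)² = (-271/16)² = 73441/256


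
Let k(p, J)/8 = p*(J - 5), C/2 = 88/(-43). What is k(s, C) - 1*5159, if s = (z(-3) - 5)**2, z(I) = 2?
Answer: -249989/43 ≈ -5813.7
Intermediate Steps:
C = -176/43 (C = 2*(88/(-43)) = 2*(88*(-1/43)) = 2*(-88/43) = -176/43 ≈ -4.0930)
s = 9 (s = (2 - 5)**2 = (-3)**2 = 9)
k(p, J) = 8*p*(-5 + J) (k(p, J) = 8*(p*(J - 5)) = 8*(p*(-5 + J)) = 8*p*(-5 + J))
k(s, C) - 1*5159 = 8*9*(-5 - 176/43) - 1*5159 = 8*9*(-391/43) - 5159 = -28152/43 - 5159 = -249989/43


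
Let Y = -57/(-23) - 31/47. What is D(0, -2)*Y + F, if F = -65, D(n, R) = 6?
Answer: -58469/1081 ≈ -54.088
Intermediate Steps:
Y = 1966/1081 (Y = -57*(-1/23) - 31*1/47 = 57/23 - 31/47 = 1966/1081 ≈ 1.8187)
D(0, -2)*Y + F = 6*(1966/1081) - 65 = 11796/1081 - 65 = -58469/1081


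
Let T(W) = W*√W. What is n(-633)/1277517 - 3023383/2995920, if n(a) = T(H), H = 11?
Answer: -3023383/2995920 + 11*√11/1277517 ≈ -1.0091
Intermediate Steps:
T(W) = W^(3/2)
n(a) = 11*√11 (n(a) = 11^(3/2) = 11*√11)
n(-633)/1277517 - 3023383/2995920 = (11*√11)/1277517 - 3023383/2995920 = (11*√11)*(1/1277517) - 3023383*1/2995920 = 11*√11/1277517 - 3023383/2995920 = -3023383/2995920 + 11*√11/1277517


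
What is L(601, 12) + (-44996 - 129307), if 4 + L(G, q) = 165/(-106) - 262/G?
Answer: -11104528679/63706 ≈ -1.7431e+5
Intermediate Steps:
L(G, q) = -589/106 - 262/G (L(G, q) = -4 + (165/(-106) - 262/G) = -4 + (165*(-1/106) - 262/G) = -4 + (-165/106 - 262/G) = -589/106 - 262/G)
L(601, 12) + (-44996 - 129307) = (-589/106 - 262/601) + (-44996 - 129307) = (-589/106 - 262*1/601) - 174303 = (-589/106 - 262/601) - 174303 = -381761/63706 - 174303 = -11104528679/63706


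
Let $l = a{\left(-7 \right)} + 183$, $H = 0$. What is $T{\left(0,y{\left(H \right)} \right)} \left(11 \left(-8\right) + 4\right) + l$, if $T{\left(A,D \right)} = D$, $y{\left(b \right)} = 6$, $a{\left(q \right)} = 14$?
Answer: $-307$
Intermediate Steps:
$l = 197$ ($l = 14 + 183 = 197$)
$T{\left(0,y{\left(H \right)} \right)} \left(11 \left(-8\right) + 4\right) + l = 6 \left(11 \left(-8\right) + 4\right) + 197 = 6 \left(-88 + 4\right) + 197 = 6 \left(-84\right) + 197 = -504 + 197 = -307$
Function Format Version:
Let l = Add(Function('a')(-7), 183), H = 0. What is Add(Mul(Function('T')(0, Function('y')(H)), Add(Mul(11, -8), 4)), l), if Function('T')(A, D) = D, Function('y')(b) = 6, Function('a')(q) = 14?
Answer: -307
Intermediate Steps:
l = 197 (l = Add(14, 183) = 197)
Add(Mul(Function('T')(0, Function('y')(H)), Add(Mul(11, -8), 4)), l) = Add(Mul(6, Add(Mul(11, -8), 4)), 197) = Add(Mul(6, Add(-88, 4)), 197) = Add(Mul(6, -84), 197) = Add(-504, 197) = -307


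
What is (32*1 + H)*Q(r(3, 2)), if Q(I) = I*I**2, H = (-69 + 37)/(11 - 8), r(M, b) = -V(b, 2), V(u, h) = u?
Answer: -512/3 ≈ -170.67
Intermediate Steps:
r(M, b) = -b
H = -32/3 ≈ -10.667
Q(I) = I**3
(32*1 + H)*Q(r(3, 2)) = (32*1 - 32/3)*(-1*2)**3 = (32 - 32/3)*(-2)**3 = (64/3)*(-8) = -512/3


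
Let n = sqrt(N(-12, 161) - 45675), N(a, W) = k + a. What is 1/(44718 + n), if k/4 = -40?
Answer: 44718/1999745371 - 19*I*sqrt(127)/1999745371 ≈ 2.2362e-5 - 1.0707e-7*I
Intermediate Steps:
k = -160 (k = 4*(-40) = -160)
N(a, W) = -160 + a
n = 19*I*sqrt(127) (n = sqrt((-160 - 12) - 45675) = sqrt(-172 - 45675) = sqrt(-45847) = 19*I*sqrt(127) ≈ 214.12*I)
1/(44718 + n) = 1/(44718 + 19*I*sqrt(127))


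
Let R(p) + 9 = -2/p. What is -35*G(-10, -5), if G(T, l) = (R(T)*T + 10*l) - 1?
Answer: -1295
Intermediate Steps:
R(p) = -9 - 2/p
G(T, l) = -1 + 10*l + T*(-9 - 2/T) (G(T, l) = ((-9 - 2/T)*T + 10*l) - 1 = (T*(-9 - 2/T) + 10*l) - 1 = (10*l + T*(-9 - 2/T)) - 1 = -1 + 10*l + T*(-9 - 2/T))
-35*G(-10, -5) = -35*(-3 - 9*(-10) + 10*(-5)) = -35*(-3 + 90 - 50) = -35*37 = -1295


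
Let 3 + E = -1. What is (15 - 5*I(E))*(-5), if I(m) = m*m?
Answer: 325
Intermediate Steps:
E = -4 (E = -3 - 1 = -4)
I(m) = m²
(15 - 5*I(E))*(-5) = (15 - 5*(-4)²)*(-5) = (15 - 5*16)*(-5) = (15 - 80)*(-5) = -65*(-5) = 325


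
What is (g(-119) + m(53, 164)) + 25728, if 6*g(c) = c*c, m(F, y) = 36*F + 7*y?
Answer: 186865/6 ≈ 31144.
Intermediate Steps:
m(F, y) = 7*y + 36*F
g(c) = c²/6 (g(c) = (c*c)/6 = c²/6)
(g(-119) + m(53, 164)) + 25728 = ((⅙)*(-119)² + (7*164 + 36*53)) + 25728 = ((⅙)*14161 + (1148 + 1908)) + 25728 = (14161/6 + 3056) + 25728 = 32497/6 + 25728 = 186865/6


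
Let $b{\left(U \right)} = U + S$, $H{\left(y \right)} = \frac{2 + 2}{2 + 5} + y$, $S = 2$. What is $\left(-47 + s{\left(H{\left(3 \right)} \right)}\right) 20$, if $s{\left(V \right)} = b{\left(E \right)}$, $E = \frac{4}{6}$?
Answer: $- \frac{2660}{3} \approx -886.67$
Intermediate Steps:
$H{\left(y \right)} = \frac{4}{7} + y$
$E = \frac{2}{3}$ ($E = 4 \cdot \frac{1}{6} = \frac{2}{3} \approx 0.66667$)
$b{\left(U \right)} = 2 + U$ ($b{\left(U \right)} = U + 2 = 2 + U$)
$s{\left(V \right)} = \frac{8}{3}$ ($s{\left(V \right)} = 2 + \frac{2}{3} = \frac{8}{3}$)
$\left(-47 + s{\left(H{\left(3 \right)} \right)}\right) 20 = \left(-47 + \frac{8}{3}\right) 20 = \left(- \frac{133}{3}\right) 20 = - \frac{2660}{3}$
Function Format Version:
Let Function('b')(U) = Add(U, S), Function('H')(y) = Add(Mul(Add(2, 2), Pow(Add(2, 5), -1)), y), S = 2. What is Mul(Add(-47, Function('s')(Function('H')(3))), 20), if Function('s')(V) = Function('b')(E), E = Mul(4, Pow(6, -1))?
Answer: Rational(-2660, 3) ≈ -886.67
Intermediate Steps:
Function('H')(y) = Add(Rational(4, 7), y) (Function('H')(y) = Add(Mul(4, Pow(7, -1)), y) = Add(Mul(4, Rational(1, 7)), y) = Add(Rational(4, 7), y))
E = Rational(2, 3) (E = Mul(4, Rational(1, 6)) = Rational(2, 3) ≈ 0.66667)
Function('b')(U) = Add(2, U) (Function('b')(U) = Add(U, 2) = Add(2, U))
Function('s')(V) = Rational(8, 3) (Function('s')(V) = Add(2, Rational(2, 3)) = Rational(8, 3))
Mul(Add(-47, Function('s')(Function('H')(3))), 20) = Mul(Add(-47, Rational(8, 3)), 20) = Mul(Rational(-133, 3), 20) = Rational(-2660, 3)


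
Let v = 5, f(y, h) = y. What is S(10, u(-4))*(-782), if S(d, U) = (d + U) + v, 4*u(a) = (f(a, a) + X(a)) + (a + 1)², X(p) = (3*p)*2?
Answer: -16031/2 ≈ -8015.5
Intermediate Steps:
X(p) = 6*p
u(a) = (1 + a)²/4 + 7*a/4 (u(a) = ((a + 6*a) + (a + 1)²)/4 = (7*a + (1 + a)²)/4 = ((1 + a)² + 7*a)/4 = (1 + a)²/4 + 7*a/4)
S(d, U) = 5 + U + d (S(d, U) = (d + U) + 5 = (U + d) + 5 = 5 + U + d)
S(10, u(-4))*(-782) = (5 + ((1 - 4)²/4 + (7/4)*(-4)) + 10)*(-782) = (5 + ((¼)*(-3)² - 7) + 10)*(-782) = (5 + ((¼)*9 - 7) + 10)*(-782) = (5 + (9/4 - 7) + 10)*(-782) = (5 - 19/4 + 10)*(-782) = (41/4)*(-782) = -16031/2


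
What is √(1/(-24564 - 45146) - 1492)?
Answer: 9*I*√89510498110/69710 ≈ 38.626*I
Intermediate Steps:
√(1/(-24564 - 45146) - 1492) = √(1/(-69710) - 1492) = √(-1/69710 - 1492) = √(-104007321/69710) = 9*I*√89510498110/69710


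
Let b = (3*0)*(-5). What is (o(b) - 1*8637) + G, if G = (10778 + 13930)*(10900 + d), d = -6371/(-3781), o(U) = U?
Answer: 1018413091371/3781 ≈ 2.6935e+8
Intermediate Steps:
b = 0 (b = 0*(-5) = 0)
d = 6371/3781 (d = -6371*(-1/3781) = 6371/3781 ≈ 1.6850)
G = 1018445747868/3781 (G = (10778 + 13930)*(10900 + 6371/3781) = 24708*(41219271/3781) = 1018445747868/3781 ≈ 2.6936e+8)
(o(b) - 1*8637) + G = (0 - 1*8637) + 1018445747868/3781 = (0 - 8637) + 1018445747868/3781 = -8637 + 1018445747868/3781 = 1018413091371/3781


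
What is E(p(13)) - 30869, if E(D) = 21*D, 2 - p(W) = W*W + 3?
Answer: -34439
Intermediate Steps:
p(W) = -1 - W² (p(W) = 2 - (W*W + 3) = 2 - (W² + 3) = 2 - (3 + W²) = 2 + (-3 - W²) = -1 - W²)
E(p(13)) - 30869 = 21*(-1 - 1*13²) - 30869 = 21*(-1 - 1*169) - 30869 = 21*(-1 - 169) - 30869 = 21*(-170) - 30869 = -3570 - 30869 = -34439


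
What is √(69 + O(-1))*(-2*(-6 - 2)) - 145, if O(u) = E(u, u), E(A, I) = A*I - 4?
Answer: -145 + 16*√66 ≈ -15.015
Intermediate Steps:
E(A, I) = -4 + A*I
O(u) = -4 + u² (O(u) = -4 + u*u = -4 + u²)
√(69 + O(-1))*(-2*(-6 - 2)) - 145 = √(69 + (-4 + (-1)²))*(-2*(-6 - 2)) - 145 = √(69 + (-4 + 1))*(-2*(-8)) - 145 = √(69 - 3)*16 - 145 = √66*16 - 145 = 16*√66 - 145 = -145 + 16*√66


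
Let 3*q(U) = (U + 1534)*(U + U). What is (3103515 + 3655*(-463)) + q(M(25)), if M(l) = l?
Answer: 4311700/3 ≈ 1.4372e+6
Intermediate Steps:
q(U) = 2*U*(1534 + U)/3 (q(U) = ((U + 1534)*(U + U))/3 = ((1534 + U)*(2*U))/3 = (2*U*(1534 + U))/3 = 2*U*(1534 + U)/3)
(3103515 + 3655*(-463)) + q(M(25)) = (3103515 + 3655*(-463)) + (⅔)*25*(1534 + 25) = (3103515 - 1692265) + (⅔)*25*1559 = 1411250 + 77950/3 = 4311700/3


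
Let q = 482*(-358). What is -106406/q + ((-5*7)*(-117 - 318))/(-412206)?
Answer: 59244291/102196291 ≈ 0.57971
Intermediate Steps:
q = -172556
-106406/q + ((-5*7)*(-117 - 318))/(-412206) = -106406/(-172556) + ((-5*7)*(-117 - 318))/(-412206) = -106406*(-1/172556) - 35*(-435)*(-1/412206) = 53203/86278 + 15225*(-1/412206) = 53203/86278 - 175/4738 = 59244291/102196291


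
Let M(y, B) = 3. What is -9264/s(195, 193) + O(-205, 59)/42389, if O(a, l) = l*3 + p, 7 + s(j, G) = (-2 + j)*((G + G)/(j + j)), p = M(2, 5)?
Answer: -19142105400/380271719 ≈ -50.338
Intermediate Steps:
p = 3
s(j, G) = -7 + G*(-2 + j)/j (s(j, G) = -7 + (-2 + j)*((G + G)/(j + j)) = -7 + (-2 + j)*((2*G)/((2*j))) = -7 + (-2 + j)*((2*G)*(1/(2*j))) = -7 + (-2 + j)*(G/j) = -7 + G*(-2 + j)/j)
O(a, l) = 3 + 3*l (O(a, l) = l*3 + 3 = 3*l + 3 = 3 + 3*l)
-9264/s(195, 193) + O(-205, 59)/42389 = -9264/(-7 + 193 - 2*193/195) + (3 + 3*59)/42389 = -9264/(-7 + 193 - 2*193*1/195) + (3 + 177)*(1/42389) = -9264/(-7 + 193 - 386/195) + 180*(1/42389) = -9264/35884/195 + 180/42389 = -9264*195/35884 + 180/42389 = -451620/8971 + 180/42389 = -19142105400/380271719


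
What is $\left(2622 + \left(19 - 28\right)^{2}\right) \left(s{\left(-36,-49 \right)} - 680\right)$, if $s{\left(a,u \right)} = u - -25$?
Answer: $-1902912$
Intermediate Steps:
$s{\left(a,u \right)} = 25 + u$ ($s{\left(a,u \right)} = u + 25 = 25 + u$)
$\left(2622 + \left(19 - 28\right)^{2}\right) \left(s{\left(-36,-49 \right)} - 680\right) = \left(2622 + \left(19 - 28\right)^{2}\right) \left(\left(25 - 49\right) - 680\right) = \left(2622 + \left(-9\right)^{2}\right) \left(-24 - 680\right) = \left(2622 + 81\right) \left(-704\right) = 2703 \left(-704\right) = -1902912$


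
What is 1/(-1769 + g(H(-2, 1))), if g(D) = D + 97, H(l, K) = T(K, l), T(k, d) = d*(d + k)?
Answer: -1/1670 ≈ -0.00059880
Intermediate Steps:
H(l, K) = l*(K + l) (H(l, K) = l*(l + K) = l*(K + l))
g(D) = 97 + D
1/(-1769 + g(H(-2, 1))) = 1/(-1769 + (97 - 2*(1 - 2))) = 1/(-1769 + (97 - 2*(-1))) = 1/(-1769 + (97 + 2)) = 1/(-1769 + 99) = 1/(-1670) = -1/1670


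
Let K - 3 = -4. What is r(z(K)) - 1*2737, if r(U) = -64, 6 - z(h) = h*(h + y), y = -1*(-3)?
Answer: -2801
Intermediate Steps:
K = -1 (K = 3 - 4 = -1)
y = 3
z(h) = 6 - h*(3 + h) (z(h) = 6 - h*(h + 3) = 6 - h*(3 + h))
r(z(K)) - 1*2737 = -64 - 1*2737 = -64 - 2737 = -2801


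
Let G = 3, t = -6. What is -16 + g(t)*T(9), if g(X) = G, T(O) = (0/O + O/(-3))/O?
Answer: -17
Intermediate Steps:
T(O) = -1/3 (T(O) = (0 + O*(-1/3))/O = (0 - O/3)/O = (-O/3)/O = -1/3)
g(X) = 3
-16 + g(t)*T(9) = -16 + 3*(-1/3) = -16 - 1 = -17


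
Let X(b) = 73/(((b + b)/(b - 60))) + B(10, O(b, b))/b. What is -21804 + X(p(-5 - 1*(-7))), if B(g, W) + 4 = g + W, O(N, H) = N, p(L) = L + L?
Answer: -44625/2 ≈ -22313.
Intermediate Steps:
p(L) = 2*L
B(g, W) = -4 + W + g (B(g, W) = -4 + (g + W) = -4 + (W + g) = -4 + W + g)
X(b) = (6 + b)/b + 73*(-60 + b)/(2*b) (X(b) = 73/(((b + b)/(b - 60))) + (-4 + b + 10)/b = 73/(((2*b)/(-60 + b))) + (6 + b)/b = 73/((2*b/(-60 + b))) + (6 + b)/b = 73*((-60 + b)/(2*b)) + (6 + b)/b = 73*(-60 + b)/(2*b) + (6 + b)/b = (6 + b)/b + 73*(-60 + b)/(2*b))
-21804 + X(p(-5 - 1*(-7))) = -21804 + (75/2 - 2184*1/(2*(-5 - 1*(-7)))) = -21804 + (75/2 - 2184*1/(2*(-5 + 7))) = -21804 + (75/2 - 2184/(2*2)) = -21804 + (75/2 - 2184/4) = -21804 + (75/2 - 2184*1/4) = -21804 + (75/2 - 546) = -21804 - 1017/2 = -44625/2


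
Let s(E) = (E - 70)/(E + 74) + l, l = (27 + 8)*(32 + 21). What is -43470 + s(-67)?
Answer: -291442/7 ≈ -41635.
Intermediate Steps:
l = 1855 (l = 35*53 = 1855)
s(E) = 1855 + (-70 + E)/(74 + E) (s(E) = (E - 70)/(E + 74) + 1855 = (-70 + E)/(74 + E) + 1855 = 1855 + (-70 + E)/(74 + E))
-43470 + s(-67) = -43470 + 16*(8575 + 116*(-67))/(74 - 67) = -43470 + 16*(8575 - 7772)/7 = -43470 + 16*(⅐)*803 = -43470 + 12848/7 = -291442/7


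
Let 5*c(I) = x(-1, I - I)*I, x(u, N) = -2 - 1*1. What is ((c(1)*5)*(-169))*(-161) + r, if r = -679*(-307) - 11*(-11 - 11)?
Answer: 127068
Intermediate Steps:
x(u, N) = -3 (x(u, N) = -2 - 1 = -3)
r = 208695 (r = 208453 - 11*(-22) = 208453 + 242 = 208695)
c(I) = -3*I/5 (c(I) = (-3*I)/5 = -3*I/5)
((c(1)*5)*(-169))*(-161) + r = ((-⅗*1*5)*(-169))*(-161) + 208695 = (-⅗*5*(-169))*(-161) + 208695 = -3*(-169)*(-161) + 208695 = 507*(-161) + 208695 = -81627 + 208695 = 127068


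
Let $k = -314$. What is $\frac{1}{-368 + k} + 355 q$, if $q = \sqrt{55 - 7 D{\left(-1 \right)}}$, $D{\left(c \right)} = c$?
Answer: $- \frac{1}{682} + 355 \sqrt{62} \approx 2795.3$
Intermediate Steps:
$q = \sqrt{62}$ ($q = \sqrt{55 + \left(0 - -7\right)} = \sqrt{55 + \left(0 + 7\right)} = \sqrt{55 + 7} = \sqrt{62} \approx 7.874$)
$\frac{1}{-368 + k} + 355 q = \frac{1}{-368 - 314} + 355 \sqrt{62} = \frac{1}{-682} + 355 \sqrt{62} = - \frac{1}{682} + 355 \sqrt{62}$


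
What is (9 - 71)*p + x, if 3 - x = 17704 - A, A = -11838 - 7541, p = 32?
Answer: -39064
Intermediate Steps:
A = -19379
x = -37080 (x = 3 - (17704 - 1*(-19379)) = 3 - (17704 + 19379) = 3 - 1*37083 = 3 - 37083 = -37080)
(9 - 71)*p + x = (9 - 71)*32 - 37080 = -62*32 - 37080 = -1984 - 37080 = -39064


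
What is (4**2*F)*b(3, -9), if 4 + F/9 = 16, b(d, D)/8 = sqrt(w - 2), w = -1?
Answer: 13824*I*sqrt(3) ≈ 23944.0*I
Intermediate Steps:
b(d, D) = 8*I*sqrt(3) (b(d, D) = 8*sqrt(-1 - 2) = 8*sqrt(-3) = 8*(I*sqrt(3)) = 8*I*sqrt(3))
F = 108 (F = -36 + 9*16 = -36 + 144 = 108)
(4**2*F)*b(3, -9) = (4**2*108)*(8*I*sqrt(3)) = (16*108)*(8*I*sqrt(3)) = 1728*(8*I*sqrt(3)) = 13824*I*sqrt(3)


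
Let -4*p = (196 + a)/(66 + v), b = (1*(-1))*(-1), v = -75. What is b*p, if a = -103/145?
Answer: 9439/1740 ≈ 5.4247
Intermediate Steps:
a = -103/145 (a = -103*1/145 = -103/145 ≈ -0.71034)
b = 1 (b = -1*(-1) = 1)
p = 9439/1740 (p = -(196 - 103/145)/(4*(66 - 75)) = -28317/(580*(-9)) = -28317*(-1)/(580*9) = -1/4*(-9439/435) = 9439/1740 ≈ 5.4247)
b*p = 1*(9439/1740) = 9439/1740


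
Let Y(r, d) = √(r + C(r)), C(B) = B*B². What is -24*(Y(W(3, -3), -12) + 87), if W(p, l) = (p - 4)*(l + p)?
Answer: -2088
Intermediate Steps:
C(B) = B³
W(p, l) = (-4 + p)*(l + p)
Y(r, d) = √(r + r³)
-24*(Y(W(3, -3), -12) + 87) = -24*(√((3² - 4*(-3) - 4*3 - 3*3) + (3² - 4*(-3) - 4*3 - 3*3)³) + 87) = -24*(√((9 + 12 - 12 - 9) + (9 + 12 - 12 - 9)³) + 87) = -24*(√(0 + 0³) + 87) = -24*(√(0 + 0) + 87) = -24*(√0 + 87) = -24*(0 + 87) = -24*87 = -2088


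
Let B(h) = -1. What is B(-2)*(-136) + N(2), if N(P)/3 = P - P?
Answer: 136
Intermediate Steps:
N(P) = 0 (N(P) = 3*(P - P) = 3*0 = 0)
B(-2)*(-136) + N(2) = -1*(-136) + 0 = 136 + 0 = 136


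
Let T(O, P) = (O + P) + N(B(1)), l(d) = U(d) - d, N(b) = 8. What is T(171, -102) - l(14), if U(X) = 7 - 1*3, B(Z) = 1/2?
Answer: 87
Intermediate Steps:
B(Z) = ½
U(X) = 4 (U(X) = 7 - 3 = 4)
l(d) = 4 - d
T(O, P) = 8 + O + P (T(O, P) = (O + P) + 8 = 8 + O + P)
T(171, -102) - l(14) = (8 + 171 - 102) - (4 - 1*14) = 77 - (4 - 14) = 77 - 1*(-10) = 77 + 10 = 87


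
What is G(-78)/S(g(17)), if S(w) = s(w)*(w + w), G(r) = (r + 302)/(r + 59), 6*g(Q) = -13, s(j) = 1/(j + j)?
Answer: -224/19 ≈ -11.789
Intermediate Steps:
s(j) = 1/(2*j)
g(Q) = -13/6 (g(Q) = (1/6)*(-13) = -13/6)
G(r) = (302 + r)/(59 + r)
S(w) = 1 (S(w) = (1/(2*w))*(w + w) = (1/(2*w))*(2*w) = 1)
G(-78)/S(g(17)) = ((302 - 78)/(59 - 78))/1 = (224/(-19))*1 = -1/19*224*1 = -224/19*1 = -224/19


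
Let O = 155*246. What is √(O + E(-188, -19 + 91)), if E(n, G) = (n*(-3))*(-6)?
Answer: √34746 ≈ 186.40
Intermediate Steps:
O = 38130
E(n, G) = 18*n (E(n, G) = -3*n*(-6) = 18*n)
√(O + E(-188, -19 + 91)) = √(38130 + 18*(-188)) = √(38130 - 3384) = √34746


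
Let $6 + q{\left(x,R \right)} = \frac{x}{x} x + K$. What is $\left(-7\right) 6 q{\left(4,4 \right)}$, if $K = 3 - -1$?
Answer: $-84$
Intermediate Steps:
$K = 4$ ($K = 3 + 1 = 4$)
$q{\left(x,R \right)} = -2 + x$ ($q{\left(x,R \right)} = -6 + \left(\frac{x}{x} x + 4\right) = -6 + \left(1 x + 4\right) = -6 + \left(x + 4\right) = -6 + \left(4 + x\right) = -2 + x$)
$\left(-7\right) 6 q{\left(4,4 \right)} = \left(-7\right) 6 \left(-2 + 4\right) = \left(-42\right) 2 = -84$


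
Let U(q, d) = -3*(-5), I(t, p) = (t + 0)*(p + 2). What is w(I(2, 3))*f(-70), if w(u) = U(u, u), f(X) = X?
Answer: -1050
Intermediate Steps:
I(t, p) = t*(2 + p)
U(q, d) = 15
w(u) = 15
w(I(2, 3))*f(-70) = 15*(-70) = -1050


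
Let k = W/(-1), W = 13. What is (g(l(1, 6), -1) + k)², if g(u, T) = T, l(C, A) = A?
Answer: 196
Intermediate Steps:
k = -13 (k = 13/(-1) = 13*(-1) = -13)
(g(l(1, 6), -1) + k)² = (-1 - 13)² = (-14)² = 196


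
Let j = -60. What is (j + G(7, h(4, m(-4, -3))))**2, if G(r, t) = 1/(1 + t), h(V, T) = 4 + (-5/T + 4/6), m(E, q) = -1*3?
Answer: 1734489/484 ≈ 3583.7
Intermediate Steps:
m(E, q) = -3
h(V, T) = 14/3 - 5/T (h(V, T) = 4 + (-5/T + 4*(1/6)) = 4 + (-5/T + 2/3) = 4 + (2/3 - 5/T) = 14/3 - 5/T)
(j + G(7, h(4, m(-4, -3))))**2 = (-60 + 1/(1 + (14/3 - 5/(-3))))**2 = (-60 + 1/(1 + (14/3 - 5*(-1/3))))**2 = (-60 + 1/(1 + (14/3 + 5/3)))**2 = (-60 + 1/(1 + 19/3))**2 = (-60 + 1/(22/3))**2 = (-60 + 3/22)**2 = (-1317/22)**2 = 1734489/484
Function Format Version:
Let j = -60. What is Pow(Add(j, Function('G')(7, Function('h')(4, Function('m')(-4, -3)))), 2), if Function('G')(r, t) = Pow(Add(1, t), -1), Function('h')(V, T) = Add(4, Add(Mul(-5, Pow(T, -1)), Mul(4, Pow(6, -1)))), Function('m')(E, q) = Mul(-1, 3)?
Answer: Rational(1734489, 484) ≈ 3583.7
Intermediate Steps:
Function('m')(E, q) = -3
Function('h')(V, T) = Add(Rational(14, 3), Mul(-5, Pow(T, -1))) (Function('h')(V, T) = Add(4, Add(Mul(-5, Pow(T, -1)), Mul(4, Rational(1, 6)))) = Add(4, Add(Mul(-5, Pow(T, -1)), Rational(2, 3))) = Add(4, Add(Rational(2, 3), Mul(-5, Pow(T, -1)))) = Add(Rational(14, 3), Mul(-5, Pow(T, -1))))
Pow(Add(j, Function('G')(7, Function('h')(4, Function('m')(-4, -3)))), 2) = Pow(Add(-60, Pow(Add(1, Add(Rational(14, 3), Mul(-5, Pow(-3, -1)))), -1)), 2) = Pow(Add(-60, Pow(Add(1, Add(Rational(14, 3), Mul(-5, Rational(-1, 3)))), -1)), 2) = Pow(Add(-60, Pow(Add(1, Add(Rational(14, 3), Rational(5, 3))), -1)), 2) = Pow(Add(-60, Pow(Add(1, Rational(19, 3)), -1)), 2) = Pow(Add(-60, Pow(Rational(22, 3), -1)), 2) = Pow(Add(-60, Rational(3, 22)), 2) = Pow(Rational(-1317, 22), 2) = Rational(1734489, 484)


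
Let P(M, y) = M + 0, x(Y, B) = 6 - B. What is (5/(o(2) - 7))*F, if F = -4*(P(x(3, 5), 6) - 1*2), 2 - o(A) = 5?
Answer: -2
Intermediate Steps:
o(A) = -3 (o(A) = 2 - 1*5 = 2 - 5 = -3)
P(M, y) = M
F = 4 (F = -4*((6 - 1*5) - 1*2) = -4*((6 - 5) - 2) = -4*(1 - 2) = -4*(-1) = 4)
(5/(o(2) - 7))*F = (5/(-3 - 7))*4 = (5/(-10))*4 = -⅒*5*4 = -½*4 = -2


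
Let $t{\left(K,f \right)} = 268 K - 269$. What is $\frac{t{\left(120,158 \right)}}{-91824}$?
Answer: $- \frac{31891}{91824} \approx -0.34731$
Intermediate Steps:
$t{\left(K,f \right)} = -269 + 268 K$
$\frac{t{\left(120,158 \right)}}{-91824} = \frac{-269 + 268 \cdot 120}{-91824} = \left(-269 + 32160\right) \left(- \frac{1}{91824}\right) = 31891 \left(- \frac{1}{91824}\right) = - \frac{31891}{91824}$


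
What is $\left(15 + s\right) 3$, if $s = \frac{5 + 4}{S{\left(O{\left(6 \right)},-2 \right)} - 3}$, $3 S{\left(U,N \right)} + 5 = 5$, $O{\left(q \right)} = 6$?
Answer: $36$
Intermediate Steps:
$S{\left(U,N \right)} = 0$ ($S{\left(U,N \right)} = - \frac{5}{3} + \frac{1}{3} \cdot 5 = - \frac{5}{3} + \frac{5}{3} = 0$)
$s = -3$ ($s = \frac{5 + 4}{0 - 3} = \frac{9}{-3} = 9 \left(- \frac{1}{3}\right) = -3$)
$\left(15 + s\right) 3 = \left(15 - 3\right) 3 = 12 \cdot 3 = 36$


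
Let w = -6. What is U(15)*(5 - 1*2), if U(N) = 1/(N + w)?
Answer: ⅓ ≈ 0.33333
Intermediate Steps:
U(N) = 1/(-6 + N) (U(N) = 1/(N - 6) = 1/(-6 + N))
U(15)*(5 - 1*2) = (5 - 1*2)/(-6 + 15) = (5 - 2)/9 = (⅑)*3 = ⅓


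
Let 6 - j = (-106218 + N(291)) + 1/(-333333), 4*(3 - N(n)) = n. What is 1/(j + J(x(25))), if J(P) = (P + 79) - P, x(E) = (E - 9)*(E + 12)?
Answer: 1333332/141830191507 ≈ 9.4009e-6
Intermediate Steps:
N(n) = 3 - n/4
x(E) = (-9 + E)*(12 + E)
J(P) = 79 (J(P) = (79 + P) - P = 79)
j = 141724858279/1333332 (j = 6 - ((-106218 + (3 - ¼*291)) + 1/(-333333)) = 6 - ((-106218 + (3 - 291/4)) - 1/333333) = 6 - ((-106218 - 279/4) - 1/333333) = 6 - (-425151/4 - 1/333333) = 6 - 1*(-141716858287/1333332) = 6 + 141716858287/1333332 = 141724858279/1333332 ≈ 1.0629e+5)
1/(j + J(x(25))) = 1/(141724858279/1333332 + 79) = 1/(141830191507/1333332) = 1333332/141830191507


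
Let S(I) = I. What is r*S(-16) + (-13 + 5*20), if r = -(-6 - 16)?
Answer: -265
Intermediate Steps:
r = 22 (r = -1*(-22) = 22)
r*S(-16) + (-13 + 5*20) = 22*(-16) + (-13 + 5*20) = -352 + (-13 + 100) = -352 + 87 = -265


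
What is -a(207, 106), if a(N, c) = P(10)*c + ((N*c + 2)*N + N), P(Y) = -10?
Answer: -4541555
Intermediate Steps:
a(N, c) = N - 10*c + N*(2 + N*c) (a(N, c) = -10*c + ((N*c + 2)*N + N) = -10*c + ((2 + N*c)*N + N) = -10*c + (N*(2 + N*c) + N) = -10*c + (N + N*(2 + N*c)) = N - 10*c + N*(2 + N*c))
-a(207, 106) = -(-10*106 + 3*207 + 106*207**2) = -(-1060 + 621 + 106*42849) = -(-1060 + 621 + 4541994) = -1*4541555 = -4541555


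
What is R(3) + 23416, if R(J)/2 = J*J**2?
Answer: 23470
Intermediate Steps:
R(J) = 2*J**3 (R(J) = 2*(J*J**2) = 2*J**3)
R(3) + 23416 = 2*3**3 + 23416 = 2*27 + 23416 = 54 + 23416 = 23470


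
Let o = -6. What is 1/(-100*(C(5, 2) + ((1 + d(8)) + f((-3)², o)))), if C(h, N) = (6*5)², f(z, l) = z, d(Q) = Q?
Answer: -1/91800 ≈ -1.0893e-5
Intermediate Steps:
C(h, N) = 900 (C(h, N) = 30² = 900)
1/(-100*(C(5, 2) + ((1 + d(8)) + f((-3)², o)))) = 1/(-100*(900 + ((1 + 8) + (-3)²))) = 1/(-100*(900 + (9 + 9))) = 1/(-100*(900 + 18)) = 1/(-100*918) = 1/(-91800) = -1/91800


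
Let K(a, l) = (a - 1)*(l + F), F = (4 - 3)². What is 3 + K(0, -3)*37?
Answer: 77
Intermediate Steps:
F = 1 (F = 1² = 1)
K(a, l) = (1 + l)*(-1 + a) (K(a, l) = (a - 1)*(l + 1) = (-1 + a)*(1 + l) = (1 + l)*(-1 + a))
3 + K(0, -3)*37 = 3 + (-1 + 0 - 1*(-3) + 0*(-3))*37 = 3 + (-1 + 0 + 3 + 0)*37 = 3 + 2*37 = 3 + 74 = 77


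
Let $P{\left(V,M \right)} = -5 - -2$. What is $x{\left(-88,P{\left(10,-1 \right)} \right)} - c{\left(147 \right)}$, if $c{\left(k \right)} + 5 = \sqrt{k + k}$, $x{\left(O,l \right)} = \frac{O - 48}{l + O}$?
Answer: $\frac{591}{91} - 7 \sqrt{6} \approx -10.652$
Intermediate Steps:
$P{\left(V,M \right)} = -3$ ($P{\left(V,M \right)} = -5 + 2 = -3$)
$x{\left(O,l \right)} = \frac{-48 + O}{O + l}$
$c{\left(k \right)} = -5 + \sqrt{2} \sqrt{k}$ ($c{\left(k \right)} = -5 + \sqrt{k + k} = -5 + \sqrt{2 k} = -5 + \sqrt{2} \sqrt{k}$)
$x{\left(-88,P{\left(10,-1 \right)} \right)} - c{\left(147 \right)} = \frac{-48 - 88}{-88 - 3} - \left(-5 + \sqrt{2} \sqrt{147}\right) = \frac{1}{-91} \left(-136\right) - \left(-5 + \sqrt{2} \cdot 7 \sqrt{3}\right) = \left(- \frac{1}{91}\right) \left(-136\right) - \left(-5 + 7 \sqrt{6}\right) = \frac{136}{91} + \left(5 - 7 \sqrt{6}\right) = \frac{591}{91} - 7 \sqrt{6}$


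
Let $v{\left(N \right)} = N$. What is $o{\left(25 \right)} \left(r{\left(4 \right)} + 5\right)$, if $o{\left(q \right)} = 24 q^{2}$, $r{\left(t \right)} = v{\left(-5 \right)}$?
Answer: $0$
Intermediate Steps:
$r{\left(t \right)} = -5$
$o{\left(25 \right)} \left(r{\left(4 \right)} + 5\right) = 24 \cdot 25^{2} \left(-5 + 5\right) = 24 \cdot 625 \cdot 0 = 15000 \cdot 0 = 0$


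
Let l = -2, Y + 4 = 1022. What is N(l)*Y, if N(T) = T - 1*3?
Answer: -5090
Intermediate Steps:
Y = 1018 (Y = -4 + 1022 = 1018)
N(T) = -3 + T (N(T) = T - 3 = -3 + T)
N(l)*Y = (-3 - 2)*1018 = -5*1018 = -5090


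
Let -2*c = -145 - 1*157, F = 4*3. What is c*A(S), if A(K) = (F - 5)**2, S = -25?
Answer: 7399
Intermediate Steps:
F = 12
A(K) = 49 (A(K) = (12 - 5)**2 = 7**2 = 49)
c = 151 (c = -(-145 - 1*157)/2 = -(-145 - 157)/2 = -1/2*(-302) = 151)
c*A(S) = 151*49 = 7399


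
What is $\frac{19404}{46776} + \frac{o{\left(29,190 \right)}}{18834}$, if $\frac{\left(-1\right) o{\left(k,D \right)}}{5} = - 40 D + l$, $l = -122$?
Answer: $\frac{30159393}{12235822} \approx 2.4648$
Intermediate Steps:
$o{\left(k,D \right)} = 610 + 200 D$ ($o{\left(k,D \right)} = - 5 \left(- 40 D - 122\right) = - 5 \left(-122 - 40 D\right) = 610 + 200 D$)
$\frac{19404}{46776} + \frac{o{\left(29,190 \right)}}{18834} = \frac{19404}{46776} + \frac{610 + 200 \cdot 190}{18834} = 19404 \cdot \frac{1}{46776} + \left(610 + 38000\right) \frac{1}{18834} = \frac{1617}{3898} + 38610 \cdot \frac{1}{18834} = \frac{1617}{3898} + \frac{6435}{3139} = \frac{30159393}{12235822}$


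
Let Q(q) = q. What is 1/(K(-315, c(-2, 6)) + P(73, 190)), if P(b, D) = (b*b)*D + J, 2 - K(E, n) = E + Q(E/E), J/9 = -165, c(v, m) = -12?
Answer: 1/1011341 ≈ 9.8879e-7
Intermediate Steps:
J = -1485 (J = 9*(-165) = -1485)
K(E, n) = 1 - E (K(E, n) = 2 - (E + E/E) = 2 - (E + 1) = 2 - (1 + E) = 2 + (-1 - E) = 1 - E)
P(b, D) = -1485 + D*b² (P(b, D) = (b*b)*D - 1485 = b²*D - 1485 = D*b² - 1485 = -1485 + D*b²)
1/(K(-315, c(-2, 6)) + P(73, 190)) = 1/((1 - 1*(-315)) + (-1485 + 190*73²)) = 1/((1 + 315) + (-1485 + 190*5329)) = 1/(316 + (-1485 + 1012510)) = 1/(316 + 1011025) = 1/1011341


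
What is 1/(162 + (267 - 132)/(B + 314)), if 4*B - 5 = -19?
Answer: 23/3736 ≈ 0.0061563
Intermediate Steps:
B = -7/2 (B = 5/4 + (1/4)*(-19) = 5/4 - 19/4 = -7/2 ≈ -3.5000)
1/(162 + (267 - 132)/(B + 314)) = 1/(162 + (267 - 132)/(-7/2 + 314)) = 1/(162 + 135/(621/2)) = 1/(162 + 135*(2/621)) = 1/(162 + 10/23) = 1/(3736/23) = 23/3736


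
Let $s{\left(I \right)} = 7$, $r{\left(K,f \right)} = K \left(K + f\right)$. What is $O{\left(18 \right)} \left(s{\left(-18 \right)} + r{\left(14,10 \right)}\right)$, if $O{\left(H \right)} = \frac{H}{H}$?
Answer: $343$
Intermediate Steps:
$O{\left(H \right)} = 1$
$O{\left(18 \right)} \left(s{\left(-18 \right)} + r{\left(14,10 \right)}\right) = 1 \left(7 + 14 \left(14 + 10\right)\right) = 1 \left(7 + 14 \cdot 24\right) = 1 \left(7 + 336\right) = 1 \cdot 343 = 343$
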